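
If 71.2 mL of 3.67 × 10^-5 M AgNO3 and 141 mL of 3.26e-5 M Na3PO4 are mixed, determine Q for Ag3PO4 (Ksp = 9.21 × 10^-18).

Total volume = 71.2 + 141 = 212.2 mL.
[Ag^+] = 3.67 × 10^-5 × (71.2/212.2) = 1.231 x 10^-5 M
[PO4^3-] = 3.26 x 10^-5 × (141/212.2) = 2.166 x 10^-5 M
Ag3PO4(s) ⇌ 3 Ag^+ + PO4^3-, so Q = [Ag^+]^3[PO4^3-]
Q = (1.231 × 10^-5)^3(2.166 × 10^-5) = 4.04 × 10^-20
Q < Ksp, so no precipitate of Ag3PO4 forms.

4.04e-20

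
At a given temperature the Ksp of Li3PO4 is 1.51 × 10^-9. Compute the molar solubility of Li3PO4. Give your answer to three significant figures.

Li3PO4(s) <=> 3 Li^+(aq) + PO4^3-(aq)
Ksp = [Li^+]^3[PO4^3-]
Let s = molar solubility. Then [Li^+] = 3s and [PO4^3-] = s.
Substituting: Ksp = (3s)^3s = 27s^4
s^4 = 1.51 × 10^-9 / 27, so s = 2.73 × 10^-3 M

s ≈ 2.73 x 10^-3 M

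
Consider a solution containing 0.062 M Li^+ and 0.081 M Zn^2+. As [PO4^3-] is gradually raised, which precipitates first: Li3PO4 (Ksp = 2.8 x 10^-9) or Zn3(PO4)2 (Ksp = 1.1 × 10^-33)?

Each salt begins to precipitate when Q = Ksp, i.e. when [PO4^3-] reaches its threshold.
For Li3PO4: 2.8 x 10^-9 = (0.062)^3 × [PO4^3-]  ⇒  [PO4^3-] = 1.2 x 10^-5 M.
For Zn3(PO4)2: 1.1 × 10^-33 = (0.081)^3 × [PO4^3-]^2  ⇒  [PO4^3-] = 1.4 × 10^-15 M.
The salt with the lower threshold [PO4^3-] precipitates first: Zn3(PO4)2.

Zn3(PO4)2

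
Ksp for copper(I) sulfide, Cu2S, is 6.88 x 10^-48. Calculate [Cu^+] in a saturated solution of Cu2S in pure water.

2.40 × 10^-16 M

Cu2S(s) <=> 2 Cu^+(aq) + S^2-(aq)
Ksp = [Cu^+]^2[S^2-]
For each mole of Cu2S that dissolves: [Cu^+] = 2s, [S^2-] = s.
So Ksp = (2s)^2 × s = 4s^3
s = (6.88 x 10^-48 / 4)^(1/3) = 1.198 × 10^-16 M
[Cu^+] = 2s = 2.40 × 10^-16 M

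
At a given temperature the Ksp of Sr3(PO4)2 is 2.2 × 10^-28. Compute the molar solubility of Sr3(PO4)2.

1.2e-6 M

Sr3(PO4)2(s) <=> 3 Sr^2+(aq) + 2 PO4^3-(aq)
Ksp = [Sr^2+]^3[PO4^3-]^2
Let s = molar solubility. Then [Sr^2+] = 3s and [PO4^3-] = 2s.
Ksp = (3s)^3(2s)^2 = 108s^5
s^5 = 2.2 × 10^-28 / 108, so s = 1.2 × 10^-6 M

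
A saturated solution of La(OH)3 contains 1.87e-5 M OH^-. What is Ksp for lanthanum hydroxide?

Ksp = 4.08 × 10^-20

La(OH)3(s) <=> La^3+ + 3 OH^-
Stoichiometry gives [La^3+] = (1/3)[OH^-] = 6.233 × 10^-6 M.
Ksp = [La^3+][OH^-]^3
Ksp = 6.233 × 10^-6 × (1.87 × 10^-5)^3 = 4.08 × 10^-20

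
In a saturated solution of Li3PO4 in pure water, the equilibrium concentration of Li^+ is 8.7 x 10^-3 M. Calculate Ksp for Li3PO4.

Li3PO4(s) <=> 3 Li^+(aq) + PO4^3-(aq)
Stoichiometry gives [PO4^3-] = (1/3)[Li^+] = 2.90 × 10^-3 M.
Ksp = [Li^+]^3[PO4^3-]
Ksp = (8.7 × 10^-3)^3 × 2.90 x 10^-3 = 1.9 x 10^-9

Ksp ≈ 1.9 × 10^-9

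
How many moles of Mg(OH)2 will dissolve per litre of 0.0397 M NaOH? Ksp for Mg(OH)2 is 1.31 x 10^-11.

Mg(OH)2(s) ⇌ Mg^2+ + 2 OH^-
Ksp = [Mg^2+][OH^-]^2
Let s be the molar solubility in this solution. [Mg^2+] = s, [OH^-] = 0.0397 + 2s ≈ 0.0397 (Ksp is small, so little additional dissolves).
Ksp ≈ s × (0.0397)^2
s = 8.31 × 10^-9 M
Check: 2s = 1.7 x 10^-8 ≪ 0.0397, so the approximation is valid.

s = 8.31 x 10^-9 M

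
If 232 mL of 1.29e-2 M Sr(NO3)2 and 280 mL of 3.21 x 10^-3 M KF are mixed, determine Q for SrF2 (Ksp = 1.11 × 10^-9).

Total volume = 232 + 280 = 512 mL.
[Sr^2+] = 1.29 x 10^-2 × (232/512) = 5.845 × 10^-3 M
[F^-] = 3.21 × 10^-3 × (280/512) = 1.755 × 10^-3 M
SrF2(s) <=> Sr^2+(aq) + 2 F^-(aq), so Q = [Sr^2+][F^-]^2
Q = (5.845 × 10^-3)(1.755 × 10^-3)^2 = 1.80 x 10^-8
Q > Ksp, so SrF2 will precipitate.

Q = 1.80 × 10^-8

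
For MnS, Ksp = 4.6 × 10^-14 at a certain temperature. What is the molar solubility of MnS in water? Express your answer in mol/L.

MnS(s) <=> Mn^2+(aq) + S^2-(aq)
Ksp = [Mn^2+][S^2-]
Let s = molar solubility. Then [Mn^2+] = s and [S^2-] = s.
Ksp = (s)(s) = s^2
s = √(4.6 × 10^-14) = 2.1 × 10^-7 M

s ≈ 2.1 x 10^-7 M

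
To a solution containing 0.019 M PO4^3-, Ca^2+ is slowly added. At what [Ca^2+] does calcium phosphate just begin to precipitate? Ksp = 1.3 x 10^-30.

Ca3(PO4)2(s) ⇌ 3 Ca^2+(aq) + 2 PO4^3-(aq)
Ksp = [Ca^2+]^3[PO4^3-]^2
Precipitation begins when Q = Ksp. With [PO4^3-] = 0.019 M:
1.3 x 10^-30 = (0.019)^2 × [Ca^2+]^3
[Ca^2+] = (1.3 x 10^-30 / 3.61 x 10^-4)^(1/3) = 1.5 × 10^-9 M

1.5e-9 M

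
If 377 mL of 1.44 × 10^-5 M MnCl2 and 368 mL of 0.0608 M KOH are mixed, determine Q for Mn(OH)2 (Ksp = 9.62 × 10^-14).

Total volume = 377 + 368 = 745 mL.
[Mn^2+] = 1.44 × 10^-5 × (377/745) = 7.287 x 10^-6 M
[OH^-] = 6.08 × 10^-2 × (368/745) = 3.003 × 10^-2 M
Mn(OH)2(s) ⇌ Mn^2+(aq) + 2 OH^-(aq), so Q = [Mn^2+][OH^-]^2
Q = (7.287 x 10^-6)(3.003 x 10^-2)^2 = 6.57 x 10^-9
Q > Ksp, so Mn(OH)2 will precipitate.

6.57 x 10^-9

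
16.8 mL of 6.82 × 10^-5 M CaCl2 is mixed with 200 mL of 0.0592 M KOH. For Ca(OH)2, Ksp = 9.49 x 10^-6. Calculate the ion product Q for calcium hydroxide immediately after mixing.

Q ≈ 1.58 x 10^-8

Total volume = 16.8 + 200 = 216.8 mL.
[Ca^2+] = 6.82 × 10^-5 × (16.8/216.8) = 5.285 × 10^-6 M
[OH^-] = 5.92 x 10^-2 × (200/216.8) = 5.461 × 10^-2 M
Ca(OH)2(s) ⇌ Ca^2+ + 2 OH^-, so Q = [Ca^2+][OH^-]^2
Q = (5.285 × 10^-6)(5.461 x 10^-2)^2 = 1.58 x 10^-8
Q < Ksp, so no precipitate of Ca(OH)2 forms.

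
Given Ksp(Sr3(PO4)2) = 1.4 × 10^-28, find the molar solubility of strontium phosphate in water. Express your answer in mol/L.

s = 1.1 x 10^-6 M

Sr3(PO4)2(s) ⇌ 3 Sr^2+(aq) + 2 PO4^3-(aq)
Ksp = [Sr^2+]^3[PO4^3-]^2
For each mole of Sr3(PO4)2 that dissolves: [Sr^2+] = 3s, [PO4^3-] = 2s.
Ksp = (3s)^3(2s)^2 = 108s^5
s = (1.4 × 10^-28 / 108)^(1/5) = 1.1 × 10^-6 M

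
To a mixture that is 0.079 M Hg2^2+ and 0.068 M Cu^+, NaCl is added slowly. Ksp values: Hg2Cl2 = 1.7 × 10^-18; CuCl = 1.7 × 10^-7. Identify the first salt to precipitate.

Each salt begins to precipitate when Q = Ksp, i.e. when [Cl^-] reaches its threshold.
For Hg2Cl2: 1.7 × 10^-18 = 0.079 × [Cl^-]^2  ⇒  [Cl^-] = 4.6 × 10^-9 M.
For CuCl: 1.7 × 10^-7 = 0.068 × [Cl^-]  ⇒  [Cl^-] = 2.5 x 10^-6 M.
The salt with the lower threshold [Cl^-] precipitates first: Hg2Cl2.

Hg2Cl2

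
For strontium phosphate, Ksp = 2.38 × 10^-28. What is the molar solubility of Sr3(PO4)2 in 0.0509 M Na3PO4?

Sr3(PO4)2(s) <=> 3 Sr^2+ + 2 PO4^3-
Ksp = [Sr^2+]^3[PO4^3-]^2
Let s be the molar solubility in this solution. [Sr^2+] = 3s, [PO4^3-] = 0.0509 + 2s ≈ 0.0509 (Ksp is small, so little additional dissolves).
Ksp ≈ (3s)^3 × (0.0509)^2
s = 1.50 × 10^-9 M
Check: 2s = 3.0 × 10^-9 ≪ 0.0509, so the approximation is valid.

1.50 × 10^-9 M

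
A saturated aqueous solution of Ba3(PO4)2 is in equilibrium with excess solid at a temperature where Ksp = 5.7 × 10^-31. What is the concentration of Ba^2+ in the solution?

[Ba^2+] = 1.1 x 10^-6 M

Ba3(PO4)2(s) <=> 3 Ba^2+ + 2 PO4^3-
Ksp = [Ba^2+]^3[PO4^3-]^2
For each mole of Ba3(PO4)2 that dissolves: [Ba^2+] = 3s, [PO4^3-] = 2s.
Substituting: Ksp = (3s)^3(2s)^2 = 108s^5
s = (5.7 × 10^-31 / 108)^(1/5) = 3.50 × 10^-7 M
[Ba^2+] = 3s = 1.1 × 10^-6 M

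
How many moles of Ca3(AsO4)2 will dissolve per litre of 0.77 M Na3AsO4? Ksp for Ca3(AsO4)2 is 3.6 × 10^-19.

Ca3(AsO4)2(s) ⇌ 3 Ca^2+(aq) + 2 AsO4^3-(aq)
Ksp = [Ca^2+]^3[AsO4^3-]^2
If s mol/L dissolves here, [Ca^2+] = 3s, [AsO4^3-] = 0.77 + 2s ≈ 0.77 (Ksp is small, so little additional dissolves).
Ksp ≈ (3s)^3 × (0.77)^2
s = 2.8 × 10^-7 M
Check: 2s = 5.6 × 10^-7 ≪ 0.77, so the approximation is valid.

s ≈ 2.8 × 10^-7 M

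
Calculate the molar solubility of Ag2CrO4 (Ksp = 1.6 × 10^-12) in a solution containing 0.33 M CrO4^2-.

Ag2CrO4(s) ⇌ 2 Ag^+ + CrO4^2-
Ksp = [Ag^+]^2[CrO4^2-]
Let s = moles of Ag2CrO4 that dissolve per litre. [Ag^+] = 2s, [CrO4^2-] = 0.33 + s ≈ 0.33 (Ksp is small, so little additional dissolves).
Ksp ≈ (2s)^2 × 0.33
s = 1.1 × 10^-6 M
Check: s = 1.1 × 10^-6 ≪ 0.33, so the approximation is valid.

1.1 × 10^-6 M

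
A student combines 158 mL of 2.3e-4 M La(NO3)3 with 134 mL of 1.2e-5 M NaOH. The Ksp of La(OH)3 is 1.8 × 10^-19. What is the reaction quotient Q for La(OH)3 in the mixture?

Total volume = 158 + 134 = 292 mL.
[La^3+] = 2.3 × 10^-4 × (158/292) = 1.24 × 10^-4 M
[OH^-] = 1.2 × 10^-5 × (134/292) = 5.51 × 10^-6 M
La(OH)3(s) ⇌ La^3+(aq) + 3 OH^-(aq), so Q = [La^3+][OH^-]^3
Q = (1.24 × 10^-4)(5.51 × 10^-6)^3 = 2.1 × 10^-20
Q < Ksp, so no precipitate of La(OH)3 forms.

Q ≈ 2.1e-20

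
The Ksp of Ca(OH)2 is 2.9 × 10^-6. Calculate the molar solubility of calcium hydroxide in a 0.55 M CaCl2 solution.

Ca(OH)2(s) <=> Ca^2+(aq) + 2 OH^-(aq)
Ksp = [Ca^2+][OH^-]^2
Let s be the molar solubility in this solution. [Ca^2+] = 0.55 + s ≈ 0.55, [OH^-] = 2s (since Ca^2+ from CaCl2 dominates).
Ksp ≈ 0.55 × (2s)^2
s = 1.1 × 10^-3 M
Check: s = 1.1 x 10^-3 ≪ 0.55, so the approximation is valid.

s = 1.1 × 10^-3 M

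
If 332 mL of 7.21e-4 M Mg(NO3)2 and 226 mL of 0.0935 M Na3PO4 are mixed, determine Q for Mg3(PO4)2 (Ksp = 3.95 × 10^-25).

1.13 × 10^-13

Total volume = 332 + 226 = 558 mL.
[Mg^2+] = 7.21 × 10^-4 × (332/558) = 4.290 × 10^-4 M
[PO4^3-] = 9.35 × 10^-2 × (226/558) = 3.787 × 10^-2 M
Mg3(PO4)2(s) ⇌ 3 Mg^2+ + 2 PO4^3-, so Q = [Mg^2+]^3[PO4^3-]^2
Q = (4.290 × 10^-4)^3(3.787 × 10^-2)^2 = 1.13 x 10^-13
Q > Ksp, so Mg3(PO4)2 will precipitate.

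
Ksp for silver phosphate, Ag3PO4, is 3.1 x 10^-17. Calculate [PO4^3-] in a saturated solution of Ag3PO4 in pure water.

Ag3PO4(s) ⇌ 3 Ag^+(aq) + PO4^3-(aq)
Ksp = [Ag^+]^3[PO4^3-]
For each mole of Ag3PO4 that dissolves: [Ag^+] = 3s, [PO4^3-] = s.
Ksp = (3s)^3s = 27s^4
Solving, s = (3.1 x 10^-17/27)^(1/4) = 3.27 x 10^-5 M
[PO4^3-] = s = 3.3 × 10^-5 M

3.3 x 10^-5 M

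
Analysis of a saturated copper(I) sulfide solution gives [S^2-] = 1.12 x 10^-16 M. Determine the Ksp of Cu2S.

Ksp = 5.62 x 10^-48

Cu2S(s) <=> 2 Cu^+ + S^2-
Stoichiometry gives [Cu^+] = (2/1)[S^2-] = 2.240 x 10^-16 M.
Ksp = [Cu^+]^2[S^2-]
Ksp = (2.240 × 10^-16)^2 × 1.12 x 10^-16 = 5.62 × 10^-48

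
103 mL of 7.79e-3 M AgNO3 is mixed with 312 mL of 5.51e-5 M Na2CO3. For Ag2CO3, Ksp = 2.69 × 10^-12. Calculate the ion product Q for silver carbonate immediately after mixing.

Total volume = 103 + 312 = 415 mL.
[Ag^+] = 7.79 x 10^-3 × (103/415) = 1.933 x 10^-3 M
[CO3^2-] = 5.51 × 10^-5 × (312/415) = 4.142 × 10^-5 M
Ag2CO3(s) <=> 2 Ag^+(aq) + CO3^2-(aq), so Q = [Ag^+]^2[CO3^2-]
Q = (1.933 × 10^-3)^2(4.142 × 10^-5) = 1.55 x 10^-10
Q > Ksp, so Ag2CO3 will precipitate.

1.55 × 10^-10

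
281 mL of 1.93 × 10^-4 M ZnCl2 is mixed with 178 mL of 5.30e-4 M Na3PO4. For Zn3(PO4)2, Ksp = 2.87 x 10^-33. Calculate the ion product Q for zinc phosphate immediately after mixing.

Total volume = 281 + 178 = 459 mL.
[Zn^2+] = 1.93 × 10^-4 × (281/459) = 1.182 × 10^-4 M
[PO4^3-] = 5.30 × 10^-4 × (178/459) = 2.055 x 10^-4 M
Zn3(PO4)2(s) ⇌ 3 Zn^2+(aq) + 2 PO4^3-(aq), so Q = [Zn^2+]^3[PO4^3-]^2
Q = (1.182 × 10^-4)^3(2.055 x 10^-4)^2 = 6.97 x 10^-20
Q > Ksp, so Zn3(PO4)2 will precipitate.

Q ≈ 6.97e-20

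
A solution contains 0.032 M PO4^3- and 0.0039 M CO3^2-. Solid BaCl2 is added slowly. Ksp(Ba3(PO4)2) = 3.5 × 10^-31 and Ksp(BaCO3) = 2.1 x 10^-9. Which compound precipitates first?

Each salt begins to precipitate when Q = Ksp, i.e. when [Ba^2+] reaches its threshold.
For Ba3(PO4)2: 3.5 × 10^-31 = (0.032)^2 × [Ba^2+]^3  ⇒  [Ba^2+] = 7.0 × 10^-10 M.
For BaCO3: 2.1 x 10^-9 = 0.0039 × [Ba^2+]  ⇒  [Ba^2+] = 5.4 × 10^-7 M.
The salt with the lower threshold [Ba^2+] precipitates first: Ba3(PO4)2.

Ba3(PO4)2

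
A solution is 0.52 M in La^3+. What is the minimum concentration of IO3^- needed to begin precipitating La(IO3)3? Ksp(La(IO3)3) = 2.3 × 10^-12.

1.6 × 10^-4 M

La(IO3)3(s) <=> La^3+ + 3 IO3^-
Ksp = [La^3+][IO3^-]^3
Precipitation begins when Q = Ksp. With [La^3+] = 0.52 M:
2.3 × 10^-12 = (0.52) × [IO3^-]^3
[IO3^-] = (2.3 × 10^-12 / 5.2 x 10^-1)^(1/3) = 1.6 x 10^-4 M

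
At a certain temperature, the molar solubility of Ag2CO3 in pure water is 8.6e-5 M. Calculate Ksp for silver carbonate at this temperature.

Ag2CO3(s) ⇌ 2 Ag^+ + CO3^2-
Let s = molar solubility. Then [Ag^+] = 2s and [CO3^2-] = s.
Ksp = [Ag^+]^2[CO3^2-]
Ksp = (2s)^2s = 4s^3
Ksp = 4 × (8.6 × 10^-5)^3 = 2.5 × 10^-12

Ksp = 2.5 × 10^-12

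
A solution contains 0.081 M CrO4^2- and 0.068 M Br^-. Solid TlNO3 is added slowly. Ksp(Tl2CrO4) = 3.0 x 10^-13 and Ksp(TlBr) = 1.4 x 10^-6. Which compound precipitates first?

Tl2CrO4

Each salt begins to precipitate when Q = Ksp, i.e. when [Tl^+] reaches its threshold.
For Tl2CrO4: 3.0 x 10^-13 = 0.081 × [Tl^+]^2  ⇒  [Tl^+] = 1.9 × 10^-6 M.
For TlBr: 1.4 x 10^-6 = 0.068 × [Tl^+]  ⇒  [Tl^+] = 2.1 x 10^-5 M.
The salt with the lower threshold [Tl^+] precipitates first: Tl2CrO4.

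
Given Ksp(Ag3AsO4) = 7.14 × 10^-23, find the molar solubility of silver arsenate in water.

1.28e-6 M

Ag3AsO4(s) ⇌ 3 Ag^+ + AsO4^3-
Ksp = [Ag^+]^3[AsO4^3-]
For each mole of Ag3AsO4 that dissolves: [Ag^+] = 3s, [AsO4^3-] = s.
So Ksp = (3s)^3 × s = 27s^4
s = (7.14 × 10^-23 / 27)^(1/4) = 1.28 x 10^-6 M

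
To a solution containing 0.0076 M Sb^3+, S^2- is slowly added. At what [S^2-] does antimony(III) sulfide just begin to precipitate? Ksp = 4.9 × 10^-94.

Sb2S3(s) <=> 2 Sb^3+(aq) + 3 S^2-(aq)
Ksp = [Sb^3+]^2[S^2-]^3
Precipitation begins when Q = Ksp. With [Sb^3+] = 0.0076 M:
4.9 × 10^-94 = (0.0076)^2 × [S^2-]^3
[S^2-] = (4.9 × 10^-94 / 5.78 × 10^-5)^(1/3) = 2.0 x 10^-30 M

2.0e-30 M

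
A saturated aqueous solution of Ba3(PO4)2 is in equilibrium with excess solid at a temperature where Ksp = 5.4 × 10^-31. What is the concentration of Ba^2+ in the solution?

Ba3(PO4)2(s) <=> 3 Ba^2+(aq) + 2 PO4^3-(aq)
Ksp = [Ba^2+]^3[PO4^3-]^2
With molar solubility s: [Ba^2+] = 3s, [PO4^3-] = 2s.
Ksp = (3s)^3(2s)^2 = 108s^5
Solving, s = (5.4 × 10^-31/108)^(1/5) = 3.47 × 10^-7 M
[Ba^2+] = 3s = 1.0 x 10^-6 M

1.0 × 10^-6 M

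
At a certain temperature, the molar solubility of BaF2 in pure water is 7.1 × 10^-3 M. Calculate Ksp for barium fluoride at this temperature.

Ksp ≈ 1.4 x 10^-6

BaF2(s) ⇌ Ba^2+(aq) + 2 F^-(aq)
Let s = molar solubility. Then [Ba^2+] = s and [F^-] = 2s.
Ksp = [Ba^2+][F^-]^2
Ksp = s(2s)^2 = 4s^3
Ksp = 4 × (7.1 x 10^-3)^3 = 1.4 × 10^-6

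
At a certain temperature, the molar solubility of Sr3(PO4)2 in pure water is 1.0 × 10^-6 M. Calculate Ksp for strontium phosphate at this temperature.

1.1 x 10^-28

Sr3(PO4)2(s) ⇌ 3 Sr^2+ + 2 PO4^3-
For each mole of Sr3(PO4)2 that dissolves: [Sr^2+] = 3s, [PO4^3-] = 2s.
Ksp = [Sr^2+]^3[PO4^3-]^2
Ksp = (3s)^3(2s)^2 = 108s^5
Ksp = 108 × (1.0 x 10^-6)^5 = 1.1 × 10^-28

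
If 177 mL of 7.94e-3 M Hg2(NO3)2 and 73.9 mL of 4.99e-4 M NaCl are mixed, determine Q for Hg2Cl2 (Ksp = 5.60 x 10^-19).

Total volume = 177 + 73.9 = 250.9 mL.
[Hg2^2+] = 7.94 x 10^-3 × (177/250.9) = 5.601 × 10^-3 M
[Cl^-] = 4.99 × 10^-4 × (73.9/250.9) = 1.470 × 10^-4 M
Hg2Cl2(s) ⇌ Hg2^2+(aq) + 2 Cl^-(aq), so Q = [Hg2^2+][Cl^-]^2
Q = (5.601 x 10^-3)(1.470 × 10^-4)^2 = 1.21 x 10^-10
Q > Ksp, so Hg2Cl2 will precipitate.

Q ≈ 1.21 × 10^-10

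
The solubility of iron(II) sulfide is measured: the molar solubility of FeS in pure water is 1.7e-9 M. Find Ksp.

Ksp ≈ 2.9 × 10^-18

FeS(s) <=> Fe^2+ + S^2-
For each mole of FeS that dissolves: [Fe^2+] = s, [S^2-] = s.
Ksp = [Fe^2+][S^2-]
Ksp = (s)(s) = s^2
With s = 1.7 x 10^-9: Ksp = 2.9 × 10^-18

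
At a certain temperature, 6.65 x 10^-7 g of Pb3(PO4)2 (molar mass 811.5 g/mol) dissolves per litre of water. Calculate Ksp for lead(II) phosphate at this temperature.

Ksp ≈ 3.99 × 10^-44

Molar solubility s = (6.65 × 10^-7 g/L) / (811.5 g/mol) = 8.195 × 10^-10 M.
Pb3(PO4)2(s) <=> 3 Pb^2+(aq) + 2 PO4^3-(aq)
Let s = molar solubility. Then [Pb^2+] = 3s and [PO4^3-] = 2s.
Ksp = [Pb^2+]^3[PO4^3-]^2
Ksp = (3s)^3(2s)^2 = 108s^5
Ksp = 108 × (8.195 × 10^-10)^5 = 3.99 × 10^-44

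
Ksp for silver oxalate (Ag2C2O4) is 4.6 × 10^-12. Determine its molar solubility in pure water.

s ≈ 1.0 x 10^-4 M

Ag2C2O4(s) ⇌ 2 Ag^+(aq) + C2O4^2-(aq)
Ksp = [Ag^+]^2[C2O4^2-]
With molar solubility s: [Ag^+] = 2s, [C2O4^2-] = s.
So Ksp = (2s)^2 × s = 4s^3
s^3 = 4.6 × 10^-12 / 4, so s = 1.0 × 10^-4 M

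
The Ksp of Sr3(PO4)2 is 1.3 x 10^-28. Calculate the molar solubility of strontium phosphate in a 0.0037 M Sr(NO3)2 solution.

Sr3(PO4)2(s) ⇌ 3 Sr^2+(aq) + 2 PO4^3-(aq)
Ksp = [Sr^2+]^3[PO4^3-]^2
Let s be the molar solubility in this solution. [Sr^2+] = 0.0037 + 3s ≈ 0.0037, [PO4^3-] = 2s (Ksp is small, so little additional dissolves).
Ksp ≈ (0.0037)^3 × (2s)^2
s = 2.5 × 10^-11 M
Check: 3s = 7.6 × 10^-11 ≪ 0.0037, so the approximation is valid.

s = 2.5 x 10^-11 M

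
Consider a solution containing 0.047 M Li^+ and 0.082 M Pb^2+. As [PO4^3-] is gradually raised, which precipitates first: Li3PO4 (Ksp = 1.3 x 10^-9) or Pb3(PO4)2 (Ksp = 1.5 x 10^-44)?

Pb3(PO4)2

Each salt begins to precipitate when Q = Ksp, i.e. when [PO4^3-] reaches its threshold.
For Li3PO4: 1.3 x 10^-9 = (0.047)^3 × [PO4^3-]  ⇒  [PO4^3-] = 1.3 × 10^-5 M.
For Pb3(PO4)2: 1.5 x 10^-44 = (0.082)^3 × [PO4^3-]^2  ⇒  [PO4^3-] = 5.2 × 10^-21 M.
The salt with the lower threshold [PO4^3-] precipitates first: Pb3(PO4)2.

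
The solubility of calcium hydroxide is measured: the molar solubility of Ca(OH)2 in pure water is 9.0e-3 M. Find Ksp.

Ca(OH)2(s) ⇌ Ca^2+ + 2 OH^-
With molar solubility s: [Ca^2+] = s, [OH^-] = 2s.
Ksp = [Ca^2+][OH^-]^2
Substituting: Ksp = s(2s)^2 = 4s^3
With s = 9.0 × 10^-3: Ksp = 2.9 x 10^-6

2.9e-6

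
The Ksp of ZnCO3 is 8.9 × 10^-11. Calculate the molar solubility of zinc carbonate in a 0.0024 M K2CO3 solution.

3.7 × 10^-8 M

ZnCO3(s) <=> Zn^2+ + CO3^2-
Ksp = [Zn^2+][CO3^2-]
Let s = moles of ZnCO3 that dissolve per litre. [Zn^2+] = s, [CO3^2-] = 0.0024 + s ≈ 0.0024 (common-ion effect: CO3^2- is already 0.0024 M).
Ksp ≈ s × 0.0024
s = 3.7 x 10^-8 M
Check: s = 3.7 × 10^-8 ≪ 0.0024, so the approximation is valid.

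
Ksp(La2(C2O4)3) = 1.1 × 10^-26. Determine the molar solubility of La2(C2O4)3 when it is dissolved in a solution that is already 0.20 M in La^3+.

s = 2.2 × 10^-9 M

La2(C2O4)3(s) ⇌ 2 La^3+ + 3 C2O4^2-
Ksp = [La^3+]^2[C2O4^2-]^3
If s mol/L dissolves here, [La^3+] = 0.20 + 2s ≈ 0.20, [C2O4^2-] = 3s (common-ion effect: La^3+ is already 0.20 M).
Ksp ≈ (0.20)^2 × (3s)^3
s = 2.2 × 10^-9 M
Check: 2s = 4.3 × 10^-9 ≪ 0.20, so the approximation is valid.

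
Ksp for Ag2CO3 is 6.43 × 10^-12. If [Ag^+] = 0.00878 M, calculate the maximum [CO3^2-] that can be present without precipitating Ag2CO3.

Ag2CO3(s) <=> 2 Ag^+ + CO3^2-
Ksp = [Ag^+]^2[CO3^2-]
Precipitation begins when Q = Ksp. With [Ag^+] = 0.00878 M:
6.43 × 10^-12 = (0.00878)^2 × [CO3^2-]
[CO3^2-] = (6.43 × 10^-12 / 7.709 x 10^-5) = 8.34 × 10^-8 M

[CO3^2-] ≈ 8.34 × 10^-8 M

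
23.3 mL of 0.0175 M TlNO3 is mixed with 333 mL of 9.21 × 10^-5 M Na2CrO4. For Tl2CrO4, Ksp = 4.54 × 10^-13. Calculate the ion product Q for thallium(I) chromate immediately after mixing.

Q = 1.13 × 10^-10

Total volume = 23.3 + 333 = 356.3 mL.
[Tl^+] = 1.75 × 10^-2 × (23.3/356.3) = 1.144 x 10^-3 M
[CrO4^2-] = 9.21 × 10^-5 × (333/356.3) = 8.608 x 10^-5 M
Tl2CrO4(s) ⇌ 2 Tl^+ + CrO4^2-, so Q = [Tl^+]^2[CrO4^2-]
Q = (1.144 × 10^-3)^2(8.608 x 10^-5) = 1.13 × 10^-10
Q > Ksp, so Tl2CrO4 will precipitate.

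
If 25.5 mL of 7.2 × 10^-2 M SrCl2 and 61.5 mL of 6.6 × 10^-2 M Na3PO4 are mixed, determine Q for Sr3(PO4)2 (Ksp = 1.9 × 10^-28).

Total volume = 25.5 + 61.5 = 87 mL.
[Sr^2+] = 7.2 × 10^-2 × (25.5/87) = 2.11 x 10^-2 M
[PO4^3-] = 6.6 × 10^-2 × (61.5/87) = 4.67 × 10^-2 M
Sr3(PO4)2(s) ⇌ 3 Sr^2+ + 2 PO4^3-, so Q = [Sr^2+]^3[PO4^3-]^2
Q = (2.11 × 10^-2)^3(4.67 × 10^-2)^2 = 2.0 × 10^-8
Q > Ksp, so Sr3(PO4)2 will precipitate.

Q ≈ 2.0 × 10^-8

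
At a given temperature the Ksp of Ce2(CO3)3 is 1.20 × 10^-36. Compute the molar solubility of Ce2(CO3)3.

Ce2(CO3)3(s) <=> 2 Ce^3+ + 3 CO3^2-
Ksp = [Ce^3+]^2[CO3^2-]^3
Let s = molar solubility. Then [Ce^3+] = 2s and [CO3^2-] = 3s.
Substituting: Ksp = (2s)^2(3s)^3 = 108s^5
s^5 = 1.20 × 10^-36 / 108, so s = 2.57 × 10^-8 M

2.57 × 10^-8 M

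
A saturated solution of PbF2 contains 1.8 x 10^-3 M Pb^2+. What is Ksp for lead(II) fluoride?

PbF2(s) ⇌ Pb^2+(aq) + 2 F^-(aq)
Stoichiometry gives [F^-] = (2/1)[Pb^2+] = 3.60 x 10^-3 M.
Ksp = [Pb^2+][F^-]^2
Ksp = 1.8 x 10^-3 × (3.60 × 10^-3)^2 = 2.3 x 10^-8

2.3e-8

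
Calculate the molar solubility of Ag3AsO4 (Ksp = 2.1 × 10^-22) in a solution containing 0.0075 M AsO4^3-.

Ag3AsO4(s) ⇌ 3 Ag^+(aq) + AsO4^3-(aq)
Ksp = [Ag^+]^3[AsO4^3-]
If s mol/L dissolves here, [Ag^+] = 3s, [AsO4^3-] = 0.0075 + s ≈ 0.0075 (since the AsO4^3- already present dominates).
Ksp ≈ (3s)^3 × 0.0075
s = 1.0 × 10^-7 M
Check: s = 1.0 × 10^-7 ≪ 0.0075, so the approximation is valid.

1.0e-7 M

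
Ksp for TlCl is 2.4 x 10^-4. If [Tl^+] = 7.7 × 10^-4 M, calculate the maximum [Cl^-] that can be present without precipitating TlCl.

[Cl^-] ≈ 3.1 x 10^-1 M

TlCl(s) ⇌ Tl^+ + Cl^-
Ksp = [Tl^+][Cl^-]
Precipitation begins when Q = Ksp. With [Tl^+] = 7.7 × 10^-4 M:
2.4 x 10^-4 = (7.7 × 10^-4) × [Cl^-]
[Cl^-] = (2.4 x 10^-4 / 7.7 × 10^-4) = 3.1 × 10^-1 M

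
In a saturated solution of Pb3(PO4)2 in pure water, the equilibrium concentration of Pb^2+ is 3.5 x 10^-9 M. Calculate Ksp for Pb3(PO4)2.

Pb3(PO4)2(s) ⇌ 3 Pb^2+ + 2 PO4^3-
Stoichiometry gives [PO4^3-] = (2/3)[Pb^2+] = 2.33 × 10^-9 M.
Ksp = [Pb^2+]^3[PO4^3-]^2
Ksp = (3.5 × 10^-9)^3 × (2.33 × 10^-9)^2 = 2.3 × 10^-43

Ksp ≈ 2.3e-43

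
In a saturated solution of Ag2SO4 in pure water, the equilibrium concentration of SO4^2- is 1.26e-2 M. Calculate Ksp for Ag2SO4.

Ag2SO4(s) <=> 2 Ag^+ + SO4^2-
Stoichiometry gives [Ag^+] = (2/1)[SO4^2-] = 2.520 × 10^-2 M.
Ksp = [Ag^+]^2[SO4^2-]
Ksp = (2.520 x 10^-2)^2 × 1.26 × 10^-2 = 8.00 × 10^-6

Ksp ≈ 8.00e-6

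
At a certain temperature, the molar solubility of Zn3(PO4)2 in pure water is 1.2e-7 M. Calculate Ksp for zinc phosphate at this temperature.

Zn3(PO4)2(s) <=> 3 Zn^2+(aq) + 2 PO4^3-(aq)
With molar solubility s: [Zn^2+] = 3s, [PO4^3-] = 2s.
Ksp = [Zn^2+]^3[PO4^3-]^2
Ksp = (3s)^3(2s)^2 = 108s^5
With s = 1.2 x 10^-7: Ksp = 2.7 x 10^-33

2.7e-33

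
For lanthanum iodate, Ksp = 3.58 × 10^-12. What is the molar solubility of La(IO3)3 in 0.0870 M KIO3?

La(IO3)3(s) <=> La^3+(aq) + 3 IO3^-(aq)
Ksp = [La^3+][IO3^-]^3
Let s be the molar solubility in this solution. [La^3+] = s, [IO3^-] = 0.0870 + 3s ≈ 0.0870 (common-ion effect: IO3^- is already 0.0870 M).
Ksp ≈ s × (0.0870)^3
s = 5.44 × 10^-9 M
Check: 3s = 1.6 x 10^-8 ≪ 0.0870, so the approximation is valid.

5.44e-9 M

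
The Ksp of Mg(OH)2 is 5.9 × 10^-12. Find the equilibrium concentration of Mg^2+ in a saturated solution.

[Mg^2+] = 1.1 x 10^-4 M

Mg(OH)2(s) <=> Mg^2+(aq) + 2 OH^-(aq)
Ksp = [Mg^2+][OH^-]^2
With molar solubility s: [Mg^2+] = s, [OH^-] = 2s.
So Ksp = s × (2s)^2 = 4s^3
s = (5.9 × 10^-12 / 4)^(1/3) = 1.14 × 10^-4 M
[Mg^2+] = s = 1.1 × 10^-4 M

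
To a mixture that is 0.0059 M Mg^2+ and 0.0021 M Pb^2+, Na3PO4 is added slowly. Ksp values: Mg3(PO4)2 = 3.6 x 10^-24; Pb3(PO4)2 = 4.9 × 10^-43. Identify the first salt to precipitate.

Pb3(PO4)2

Precipitation of each salt starts when its ion product equals its Ksp.
For Mg3(PO4)2: 3.6 x 10^-24 = (0.0059)^3 × [PO4^3-]^2  ⇒  [PO4^3-] = 4.2 x 10^-9 M.
For Pb3(PO4)2: 4.9 × 10^-43 = (0.0021)^3 × [PO4^3-]^2  ⇒  [PO4^3-] = 7.3 x 10^-18 M.
The salt with the lower threshold [PO4^3-] precipitates first: Pb3(PO4)2.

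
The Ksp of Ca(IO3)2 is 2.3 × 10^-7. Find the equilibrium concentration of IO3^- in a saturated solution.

[IO3^-] ≈ 7.7 × 10^-3 M

Ca(IO3)2(s) ⇌ Ca^2+ + 2 IO3^-
Ksp = [Ca^2+][IO3^-]^2
With molar solubility s: [Ca^2+] = s, [IO3^-] = 2s.
Substituting: Ksp = s(2s)^2 = 4s^3
Solving, s = (2.3 × 10^-7/4)^(1/3) = 3.86 x 10^-3 M
[IO3^-] = 2s = 7.7 x 10^-3 M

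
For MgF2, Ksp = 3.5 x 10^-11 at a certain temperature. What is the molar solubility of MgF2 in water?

MgF2(s) <=> Mg^2+(aq) + 2 F^-(aq)
Ksp = [Mg^2+][F^-]^2
Let s = molar solubility. Then [Mg^2+] = s and [F^-] = 2s.
So Ksp = s × (2s)^2 = 4s^3
s^3 = 3.5 x 10^-11 / 4, so s = 2.1 × 10^-4 M

2.1 × 10^-4 M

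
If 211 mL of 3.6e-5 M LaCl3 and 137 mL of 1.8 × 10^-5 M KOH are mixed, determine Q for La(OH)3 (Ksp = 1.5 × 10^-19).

Total volume = 211 + 137 = 348 mL.
[La^3+] = 3.6 × 10^-5 × (211/348) = 2.18 × 10^-5 M
[OH^-] = 1.8 x 10^-5 × (137/348) = 7.09 x 10^-6 M
La(OH)3(s) ⇌ La^3+ + 3 OH^-, so Q = [La^3+][OH^-]^3
Q = (2.18 × 10^-5)(7.09 × 10^-6)^3 = 7.8 × 10^-21
Q < Ksp, so no precipitate of La(OH)3 forms.

Q ≈ 7.8e-21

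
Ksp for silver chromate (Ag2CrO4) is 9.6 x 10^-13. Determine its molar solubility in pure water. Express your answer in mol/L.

6.2 × 10^-5 M

Ag2CrO4(s) ⇌ 2 Ag^+(aq) + CrO4^2-(aq)
Ksp = [Ag^+]^2[CrO4^2-]
Let s = molar solubility. Then [Ag^+] = 2s and [CrO4^2-] = s.
Ksp = (2s)^2s = 4s^3
s = (9.6 x 10^-13 / 4)^(1/3) = 6.2 × 10^-5 M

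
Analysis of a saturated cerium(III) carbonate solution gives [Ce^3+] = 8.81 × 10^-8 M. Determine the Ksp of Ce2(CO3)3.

Ce2(CO3)3(s) <=> 2 Ce^3+ + 3 CO3^2-
Stoichiometry gives [CO3^2-] = (3/2)[Ce^3+] = 1.322 × 10^-7 M.
Ksp = [Ce^3+]^2[CO3^2-]^3
Ksp = (8.81 × 10^-8)^2 × (1.322 x 10^-7)^3 = 1.79 x 10^-35

Ksp ≈ 1.79e-35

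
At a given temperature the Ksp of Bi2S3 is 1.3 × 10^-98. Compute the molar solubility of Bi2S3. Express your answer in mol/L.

Bi2S3(s) ⇌ 2 Bi^3+ + 3 S^2-
Ksp = [Bi^3+]^2[S^2-]^3
Let s = molar solubility. Then [Bi^3+] = 2s and [S^2-] = 3s.
Substituting: Ksp = (2s)^2(3s)^3 = 108s^5
s = (1.3 × 10^-98 / 108)^(1/5) = 1.0 × 10^-20 M

s = 1.0 × 10^-20 M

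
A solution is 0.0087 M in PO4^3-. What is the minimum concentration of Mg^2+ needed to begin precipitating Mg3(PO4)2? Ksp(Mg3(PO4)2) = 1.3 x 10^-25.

1.2e-7 M

Mg3(PO4)2(s) <=> 3 Mg^2+ + 2 PO4^3-
Ksp = [Mg^2+]^3[PO4^3-]^2
Precipitation begins when Q = Ksp. With [PO4^3-] = 0.0087 M:
1.3 x 10^-25 = (0.0087)^2 × [Mg^2+]^3
[Mg^2+] = (1.3 x 10^-25 / 7.57 x 10^-5)^(1/3) = 1.2 × 10^-7 M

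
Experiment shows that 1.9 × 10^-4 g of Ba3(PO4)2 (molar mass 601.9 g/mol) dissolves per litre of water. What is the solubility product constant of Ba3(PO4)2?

Ksp = 3.4 × 10^-31

Molar solubility s = (1.9 × 10^-4 g/L) / (601.9 g/mol) = 3.16 × 10^-7 M.
Ba3(PO4)2(s) ⇌ 3 Ba^2+ + 2 PO4^3-
Let s = molar solubility. Then [Ba^2+] = 3s and [PO4^3-] = 2s.
Ksp = [Ba^2+]^3[PO4^3-]^2
So Ksp = (3s)^3 × (2s)^2 = 108s^5
Ksp = 108 × (3.16 x 10^-7)^5 = 3.4 x 10^-31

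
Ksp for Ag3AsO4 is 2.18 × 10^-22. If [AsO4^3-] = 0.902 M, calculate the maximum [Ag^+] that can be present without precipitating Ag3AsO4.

Ag3AsO4(s) ⇌ 3 Ag^+(aq) + AsO4^3-(aq)
Ksp = [Ag^+]^3[AsO4^3-]
Precipitation begins when Q = Ksp. With [AsO4^3-] = 0.902 M:
2.18 × 10^-22 = (0.902) × [Ag^+]^3
[Ag^+] = (2.18 × 10^-22 / 9.02 × 10^-1)^(1/3) = 6.23 × 10^-8 M

[Ag^+] = 6.23 × 10^-8 M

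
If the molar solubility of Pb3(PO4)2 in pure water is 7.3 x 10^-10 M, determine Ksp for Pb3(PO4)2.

Pb3(PO4)2(s) ⇌ 3 Pb^2+ + 2 PO4^3-
With molar solubility s: [Pb^2+] = 3s, [PO4^3-] = 2s.
Ksp = [Pb^2+]^3[PO4^3-]^2
Ksp = (3s)^3(2s)^2 = 108s^5
With s = 7.3 × 10^-10: Ksp = 2.2 x 10^-44

Ksp ≈ 2.2 × 10^-44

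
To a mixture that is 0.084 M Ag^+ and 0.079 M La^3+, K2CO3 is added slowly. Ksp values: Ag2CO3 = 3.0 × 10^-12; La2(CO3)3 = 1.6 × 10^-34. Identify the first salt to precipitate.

Precipitation of each salt starts when its ion product equals its Ksp.
For Ag2CO3: 3.0 × 10^-12 = (0.084)^2 × [CO3^2-]  ⇒  [CO3^2-] = 4.3 × 10^-10 M.
For La2(CO3)3: 1.6 × 10^-34 = (0.079)^2 × [CO3^2-]^3  ⇒  [CO3^2-] = 2.9 × 10^-11 M.
The salt with the lower threshold [CO3^2-] precipitates first: La2(CO3)3.

La2(CO3)3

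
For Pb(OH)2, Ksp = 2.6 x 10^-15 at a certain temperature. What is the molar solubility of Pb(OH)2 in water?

Pb(OH)2(s) ⇌ Pb^2+ + 2 OH^-
Ksp = [Pb^2+][OH^-]^2
If s mol/L of Pb(OH)2 dissolves, [Pb^2+] = s and [OH^-] = 2s.
So Ksp = s × (2s)^2 = 4s^3
Solving, s = (2.6 x 10^-15/4)^(1/3) = 8.7 × 10^-6 M

s ≈ 8.7e-6 M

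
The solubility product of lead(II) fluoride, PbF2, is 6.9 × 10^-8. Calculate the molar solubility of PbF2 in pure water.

PbF2(s) ⇌ Pb^2+ + 2 F^-
Ksp = [Pb^2+][F^-]^2
For each mole of PbF2 that dissolves: [Pb^2+] = s, [F^-] = 2s.
Substituting: Ksp = s(2s)^2 = 4s^3
s = (6.9 × 10^-8 / 4)^(1/3) = 2.6 × 10^-3 M

s = 2.6 x 10^-3 M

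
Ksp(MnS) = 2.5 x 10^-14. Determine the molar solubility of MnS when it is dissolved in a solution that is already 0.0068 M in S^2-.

MnS(s) ⇌ Mn^2+(aq) + S^2-(aq)
Ksp = [Mn^2+][S^2-]
Let s = moles of MnS that dissolve per litre. [Mn^2+] = s, [S^2-] = 0.0068 + s ≈ 0.0068 (Ksp is small, so little additional dissolves).
Ksp ≈ s × 0.0068
s = 3.7 × 10^-12 M
Check: s = 3.7 × 10^-12 ≪ 0.0068, so the approximation is valid.

s ≈ 3.7 × 10^-12 M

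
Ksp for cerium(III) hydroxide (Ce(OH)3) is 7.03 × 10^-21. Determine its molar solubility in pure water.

Ce(OH)3(s) ⇌ Ce^3+(aq) + 3 OH^-(aq)
Ksp = [Ce^3+][OH^-]^3
If s mol/L of Ce(OH)3 dissolves, [Ce^3+] = s and [OH^-] = 3s.
Ksp = s(3s)^3 = 27s^4
s = (7.03 × 10^-21 / 27)^(1/4) = 4.02 x 10^-6 M

s ≈ 4.02 x 10^-6 M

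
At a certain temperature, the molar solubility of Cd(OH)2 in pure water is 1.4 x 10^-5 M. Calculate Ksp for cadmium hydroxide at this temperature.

Cd(OH)2(s) ⇌ Cd^2+(aq) + 2 OH^-(aq)
With molar solubility s: [Cd^2+] = s, [OH^-] = 2s.
Ksp = [Cd^2+][OH^-]^2
So Ksp = s × (2s)^2 = 4s^3
Ksp = 4 × (1.4 × 10^-5)^3 = 1.1 × 10^-14

Ksp ≈ 1.1 × 10^-14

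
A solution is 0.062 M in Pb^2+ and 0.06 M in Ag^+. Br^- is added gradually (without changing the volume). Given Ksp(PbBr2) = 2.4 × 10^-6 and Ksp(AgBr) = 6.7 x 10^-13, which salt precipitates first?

AgBr

Precipitation of each salt starts when its ion product equals its Ksp.
For PbBr2: 2.4 × 10^-6 = 0.062 × [Br^-]^2  ⇒  [Br^-] = 6.2 × 10^-3 M.
For AgBr: 6.7 x 10^-13 = 0.06 × [Br^-]  ⇒  [Br^-] = 1.1 × 10^-11 M.
The salt with the lower threshold [Br^-] precipitates first: AgBr.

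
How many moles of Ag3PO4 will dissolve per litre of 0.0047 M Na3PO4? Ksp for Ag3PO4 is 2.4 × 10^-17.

s = 5.7 × 10^-6 M

Ag3PO4(s) ⇌ 3 Ag^+(aq) + PO4^3-(aq)
Ksp = [Ag^+]^3[PO4^3-]
If s mol/L dissolves here, [Ag^+] = 3s, [PO4^3-] = 0.0047 + s ≈ 0.0047 (Ksp is small, so little additional dissolves).
Ksp ≈ (3s)^3 × 0.0047
s = 5.7 × 10^-6 M
Check: s = 5.7 × 10^-6 ≪ 0.0047, so the approximation is valid.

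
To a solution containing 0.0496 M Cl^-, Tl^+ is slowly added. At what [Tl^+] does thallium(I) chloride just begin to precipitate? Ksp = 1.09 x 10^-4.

TlCl(s) <=> Tl^+ + Cl^-
Ksp = [Tl^+][Cl^-]
Precipitation begins when Q = Ksp. With [Cl^-] = 0.0496 M:
1.09 x 10^-4 = (0.0496) × [Tl^+]
[Tl^+] = (1.09 x 10^-4 / 4.96 × 10^-2) = 2.20 × 10^-3 M

2.20e-3 M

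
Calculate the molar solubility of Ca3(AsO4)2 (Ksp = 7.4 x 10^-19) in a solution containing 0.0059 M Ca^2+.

Ca3(AsO4)2(s) ⇌ 3 Ca^2+(aq) + 2 AsO4^3-(aq)
Ksp = [Ca^2+]^3[AsO4^3-]^2
Let s be the molar solubility in this solution. [Ca^2+] = 0.0059 + 3s ≈ 0.0059, [AsO4^3-] = 2s (common-ion effect: Ca^2+ is already 0.0059 M).
Ksp ≈ (0.0059)^3 × (2s)^2
s = 9.5 × 10^-7 M
Check: 3s = 2.8 × 10^-6 ≪ 0.0059, so the approximation is valid.

9.5 × 10^-7 M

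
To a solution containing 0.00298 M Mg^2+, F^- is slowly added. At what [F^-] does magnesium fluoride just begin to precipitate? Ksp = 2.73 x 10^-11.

MgF2(s) ⇌ Mg^2+ + 2 F^-
Ksp = [Mg^2+][F^-]^2
Precipitation begins when Q = Ksp. With [Mg^2+] = 0.00298 M:
2.73 x 10^-11 = (0.00298) × [F^-]^2
[F^-] = (2.73 x 10^-11 / 2.98 × 10^-3)^(1/2) = 9.57 x 10^-5 M

[F^-] = 9.57 x 10^-5 M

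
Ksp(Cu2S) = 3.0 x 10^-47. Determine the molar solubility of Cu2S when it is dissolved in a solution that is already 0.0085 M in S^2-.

Cu2S(s) <=> 2 Cu^+(aq) + S^2-(aq)
Ksp = [Cu^+]^2[S^2-]
Let s be the molar solubility in this solution. [Cu^+] = 2s, [S^2-] = 0.0085 + s ≈ 0.0085 (since the S^2- already present dominates).
Ksp ≈ (2s)^2 × 0.0085
s = 3.0 × 10^-23 M
Check: s = 3.0 × 10^-23 ≪ 0.0085, so the approximation is valid.

s = 3.0 × 10^-23 M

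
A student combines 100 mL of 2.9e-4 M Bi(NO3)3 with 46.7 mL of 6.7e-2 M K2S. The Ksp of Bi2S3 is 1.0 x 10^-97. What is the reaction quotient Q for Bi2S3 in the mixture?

Total volume = 100 + 46.7 = 146.7 mL.
[Bi^3+] = 2.9 × 10^-4 × (100/146.7) = 1.98 x 10^-4 M
[S^2-] = 6.7 × 10^-2 × (46.7/146.7) = 2.13 x 10^-2 M
Bi2S3(s) ⇌ 2 Bi^3+ + 3 S^2-, so Q = [Bi^3+]^2[S^2-]^3
Q = (1.98 × 10^-4)^2(2.13 × 10^-2)^3 = 3.8 x 10^-13
Q > Ksp, so Bi2S3 will precipitate.

3.8 × 10^-13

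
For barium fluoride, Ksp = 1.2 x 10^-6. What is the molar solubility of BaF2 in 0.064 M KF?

2.9 × 10^-4 M

BaF2(s) ⇌ Ba^2+(aq) + 2 F^-(aq)
Ksp = [Ba^2+][F^-]^2
If s mol/L dissolves here, [Ba^2+] = s, [F^-] = 0.064 + 2s ≈ 0.064 (Ksp is small, so little additional dissolves).
Ksp ≈ s × (0.064)^2
s = 2.9 × 10^-4 M
Check: 2s = 5.9 x 10^-4 ≪ 0.064, so the approximation is valid.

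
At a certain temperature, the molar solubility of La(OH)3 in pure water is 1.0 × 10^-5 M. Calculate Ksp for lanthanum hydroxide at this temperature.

La(OH)3(s) ⇌ La^3+(aq) + 3 OH^-(aq)
With molar solubility s: [La^3+] = s, [OH^-] = 3s.
Ksp = [La^3+][OH^-]^3
Ksp = s(3s)^3 = 27s^4
With s = 1.0 × 10^-5: Ksp = 2.7 × 10^-19

Ksp ≈ 2.7 × 10^-19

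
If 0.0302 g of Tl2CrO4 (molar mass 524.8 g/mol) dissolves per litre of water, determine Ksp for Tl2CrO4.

Molar solubility s = (3.02 x 10^-2 g/L) / (524.8 g/mol) = 5.755 x 10^-5 M.
Tl2CrO4(s) <=> 2 Tl^+(aq) + CrO4^2-(aq)
With molar solubility s: [Tl^+] = 2s, [CrO4^2-] = s.
Ksp = [Tl^+]^2[CrO4^2-]
Ksp = (2s)^2s = 4s^3
With s = 5.755 x 10^-5: Ksp = 7.62 × 10^-13

7.62 × 10^-13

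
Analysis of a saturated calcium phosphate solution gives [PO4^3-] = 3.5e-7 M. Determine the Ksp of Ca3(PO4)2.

1.8 x 10^-32

Ca3(PO4)2(s) ⇌ 3 Ca^2+ + 2 PO4^3-
Stoichiometry gives [Ca^2+] = (3/2)[PO4^3-] = 5.25 × 10^-7 M.
Ksp = [Ca^2+]^3[PO4^3-]^2
Ksp = (5.25 x 10^-7)^3 × (3.5 × 10^-7)^2 = 1.8 × 10^-32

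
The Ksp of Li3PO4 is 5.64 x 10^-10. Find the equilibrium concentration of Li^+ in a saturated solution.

Li3PO4(s) ⇌ 3 Li^+(aq) + PO4^3-(aq)
Ksp = [Li^+]^3[PO4^3-]
With molar solubility s: [Li^+] = 3s, [PO4^3-] = s.
So Ksp = (3s)^3 × s = 27s^4
s = (5.64 x 10^-10 / 27)^(1/4) = 2.138 × 10^-3 M
[Li^+] = 3s = 6.41 × 10^-3 M

[Li^+] ≈ 6.41e-3 M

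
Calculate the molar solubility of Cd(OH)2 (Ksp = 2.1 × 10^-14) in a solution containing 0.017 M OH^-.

Cd(OH)2(s) <=> Cd^2+(aq) + 2 OH^-(aq)
Ksp = [Cd^2+][OH^-]^2
Let s = moles of Cd(OH)2 that dissolve per litre. [Cd^2+] = s, [OH^-] = 0.017 + 2s ≈ 0.017 (since the OH^- already present dominates).
Ksp ≈ s × (0.017)^2
s = 7.3 × 10^-11 M
Check: 2s = 1.5 × 10^-10 ≪ 0.017, so the approximation is valid.

7.3 × 10^-11 M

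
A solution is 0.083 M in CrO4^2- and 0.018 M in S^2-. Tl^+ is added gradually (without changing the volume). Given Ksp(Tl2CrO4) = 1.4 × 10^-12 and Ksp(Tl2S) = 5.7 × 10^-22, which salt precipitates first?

Precipitation of each salt starts when its ion product equals its Ksp.
For Tl2CrO4: 1.4 × 10^-12 = 0.083 × [Tl^+]^2  ⇒  [Tl^+] = 4.1 × 10^-6 M.
For Tl2S: 5.7 × 10^-22 = 0.018 × [Tl^+]^2  ⇒  [Tl^+] = 1.8 × 10^-10 M.
The salt with the lower threshold [Tl^+] precipitates first: Tl2S.

Tl2S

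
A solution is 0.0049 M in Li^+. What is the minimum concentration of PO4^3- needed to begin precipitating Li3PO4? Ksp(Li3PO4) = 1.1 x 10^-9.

Li3PO4(s) ⇌ 3 Li^+(aq) + PO4^3-(aq)
Ksp = [Li^+]^3[PO4^3-]
Precipitation begins when Q = Ksp. With [Li^+] = 0.0049 M:
1.1 x 10^-9 = (0.0049)^3 × [PO4^3-]
[PO4^3-] = (1.1 x 10^-9 / 1.18 x 10^-7) = 9.3 × 10^-3 M

[PO4^3-] ≈ 9.3 × 10^-3 M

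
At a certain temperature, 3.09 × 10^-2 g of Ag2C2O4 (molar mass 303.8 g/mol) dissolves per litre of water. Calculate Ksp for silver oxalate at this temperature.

Molar solubility s = (3.09 × 10^-2 g/L) / (303.8 g/mol) = 1.017 × 10^-4 M.
Ag2C2O4(s) ⇌ 2 Ag^+(aq) + C2O4^2-(aq)
Let s = molar solubility. Then [Ag^+] = 2s and [C2O4^2-] = s.
Ksp = [Ag^+]^2[C2O4^2-]
Ksp = (2s)^2s = 4s^3
Ksp = 4 × (1.017 × 10^-4)^3 = 4.21 × 10^-12

Ksp ≈ 4.21 × 10^-12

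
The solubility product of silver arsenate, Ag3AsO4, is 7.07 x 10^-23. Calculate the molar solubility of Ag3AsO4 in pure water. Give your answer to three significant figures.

s = 1.27 x 10^-6 M

Ag3AsO4(s) ⇌ 3 Ag^+(aq) + AsO4^3-(aq)
Ksp = [Ag^+]^3[AsO4^3-]
If s mol/L of Ag3AsO4 dissolves, [Ag^+] = 3s and [AsO4^3-] = s.
So Ksp = (3s)^3 × s = 27s^4
s^4 = 7.07 x 10^-23 / 27, so s = 1.27 x 10^-6 M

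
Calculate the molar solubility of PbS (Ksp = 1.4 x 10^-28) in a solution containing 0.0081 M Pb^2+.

PbS(s) ⇌ Pb^2+(aq) + S^2-(aq)
Ksp = [Pb^2+][S^2-]
Let s be the molar solubility in this solution. [Pb^2+] = 0.0081 + s ≈ 0.0081, [S^2-] = s (common-ion effect: Pb^2+ is already 0.0081 M).
Ksp ≈ 0.0081 × s
s = 1.7 x 10^-26 M
Check: s = 1.7 × 10^-26 ≪ 0.0081, so the approximation is valid.

1.7e-26 M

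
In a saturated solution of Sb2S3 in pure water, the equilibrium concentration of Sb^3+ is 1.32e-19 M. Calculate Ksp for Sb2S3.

Sb2S3(s) ⇌ 2 Sb^3+(aq) + 3 S^2-(aq)
Stoichiometry gives [S^2-] = (3/2)[Sb^3+] = 1.980 × 10^-19 M.
Ksp = [Sb^3+]^2[S^2-]^3
Ksp = (1.32 × 10^-19)^2 × (1.980 × 10^-19)^3 = 1.35 × 10^-94

1.35e-94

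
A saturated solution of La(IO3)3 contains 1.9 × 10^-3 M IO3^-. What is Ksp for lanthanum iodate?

Ksp = 4.3e-12

La(IO3)3(s) ⇌ La^3+(aq) + 3 IO3^-(aq)
Stoichiometry gives [La^3+] = (1/3)[IO3^-] = 6.33 × 10^-4 M.
Ksp = [La^3+][IO3^-]^3
Ksp = 6.33 × 10^-4 × (1.9 × 10^-3)^3 = 4.3 × 10^-12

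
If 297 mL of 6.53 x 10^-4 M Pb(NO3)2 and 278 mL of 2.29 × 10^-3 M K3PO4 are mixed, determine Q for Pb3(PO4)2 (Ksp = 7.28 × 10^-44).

Total volume = 297 + 278 = 575 mL.
[Pb^2+] = 6.53 × 10^-4 × (297/575) = 3.373 × 10^-4 M
[PO4^3-] = 2.29 x 10^-3 × (278/575) = 1.107 × 10^-3 M
Pb3(PO4)2(s) ⇌ 3 Pb^2+ + 2 PO4^3-, so Q = [Pb^2+]^3[PO4^3-]^2
Q = (3.373 x 10^-4)^3(1.107 × 10^-3)^2 = 4.70 × 10^-17
Q > Ksp, so Pb3(PO4)2 will precipitate.

Q = 4.70 × 10^-17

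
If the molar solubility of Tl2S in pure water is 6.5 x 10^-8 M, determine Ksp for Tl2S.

Tl2S(s) ⇌ 2 Tl^+ + S^2-
Let s = molar solubility. Then [Tl^+] = 2s and [S^2-] = s.
Ksp = [Tl^+]^2[S^2-]
Ksp = (2s)^2s = 4s^3
With s = 6.5 × 10^-8: Ksp = 1.1 × 10^-21

1.1 × 10^-21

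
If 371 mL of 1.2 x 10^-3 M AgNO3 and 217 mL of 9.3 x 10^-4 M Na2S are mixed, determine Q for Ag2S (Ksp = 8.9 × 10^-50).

Total volume = 371 + 217 = 588 mL.
[Ag^+] = 1.2 x 10^-3 × (371/588) = 7.57 × 10^-4 M
[S^2-] = 9.3 × 10^-4 × (217/588) = 3.43 × 10^-4 M
Ag2S(s) <=> 2 Ag^+(aq) + S^2-(aq), so Q = [Ag^+]^2[S^2-]
Q = (7.57 × 10^-4)^2(3.43 × 10^-4) = 2.0 × 10^-10
Q > Ksp, so Ag2S will precipitate.

Q = 2.0 × 10^-10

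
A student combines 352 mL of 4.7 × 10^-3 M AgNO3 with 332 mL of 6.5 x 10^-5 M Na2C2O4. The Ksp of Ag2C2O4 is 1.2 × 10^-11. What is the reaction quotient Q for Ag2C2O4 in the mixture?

Q = 1.8e-10

Total volume = 352 + 332 = 684 mL.
[Ag^+] = 4.7 x 10^-3 × (352/684) = 2.42 × 10^-3 M
[C2O4^2-] = 6.5 x 10^-5 × (332/684) = 3.15 x 10^-5 M
Ag2C2O4(s) ⇌ 2 Ag^+ + C2O4^2-, so Q = [Ag^+]^2[C2O4^2-]
Q = (2.42 x 10^-3)^2(3.15 × 10^-5) = 1.8 × 10^-10
Q > Ksp, so Ag2C2O4 will precipitate.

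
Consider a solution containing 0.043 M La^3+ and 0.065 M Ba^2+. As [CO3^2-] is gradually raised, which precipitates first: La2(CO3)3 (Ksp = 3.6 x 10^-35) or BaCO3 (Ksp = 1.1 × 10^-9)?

La2(CO3)3

Each salt begins to precipitate when Q = Ksp, i.e. when [CO3^2-] reaches its threshold.
For La2(CO3)3: 3.6 x 10^-35 = (0.043)^2 × [CO3^2-]^3  ⇒  [CO3^2-] = 2.7 x 10^-11 M.
For BaCO3: 1.1 × 10^-9 = 0.065 × [CO3^2-]  ⇒  [CO3^2-] = 1.7 × 10^-8 M.
The salt with the lower threshold [CO3^2-] precipitates first: La2(CO3)3.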